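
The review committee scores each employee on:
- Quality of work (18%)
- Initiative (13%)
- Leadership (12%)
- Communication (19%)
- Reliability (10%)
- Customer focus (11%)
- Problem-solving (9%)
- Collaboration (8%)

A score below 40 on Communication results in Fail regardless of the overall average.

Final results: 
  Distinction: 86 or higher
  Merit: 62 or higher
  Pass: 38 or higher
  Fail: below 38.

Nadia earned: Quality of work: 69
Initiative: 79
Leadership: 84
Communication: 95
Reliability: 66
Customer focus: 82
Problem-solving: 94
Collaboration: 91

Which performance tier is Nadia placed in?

Merit

Communication score 95 ≥ 40: minimum met.
Weighted total:
  Quality of work 69 × 0.18 = 12.42
  Initiative 79 × 0.13 = 10.27
  Leadership 84 × 0.12 = 10.08
  Communication 95 × 0.19 = 18.05
  Reliability 66 × 0.1 = 6.6
  Customer focus 82 × 0.11 = 9.02
  Problem-solving 94 × 0.09 = 8.46
  Collaboration 91 × 0.08 = 7.28
Sum = 82.18
82.18 is ≥ 62 and < 86 → Merit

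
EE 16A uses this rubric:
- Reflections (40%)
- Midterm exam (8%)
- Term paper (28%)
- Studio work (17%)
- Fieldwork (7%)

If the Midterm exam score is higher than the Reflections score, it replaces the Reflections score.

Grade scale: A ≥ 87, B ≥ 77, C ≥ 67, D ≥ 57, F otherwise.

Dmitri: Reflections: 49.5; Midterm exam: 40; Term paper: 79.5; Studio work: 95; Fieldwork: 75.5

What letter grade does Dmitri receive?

D

Midterm exam (40) ≤ Reflections (49.5), so Reflections stays at 49.5.
Weighted total:
  Reflections 49.5 × 0.4 = 19.8
  Midterm exam 40 × 0.08 = 3.2
  Term paper 79.5 × 0.28 = 22.26
  Studio work 95 × 0.17 = 16.15
  Fieldwork 75.5 × 0.07 = 5.285
Sum = 66.695
66.695 is ≥ 57 and < 67 → D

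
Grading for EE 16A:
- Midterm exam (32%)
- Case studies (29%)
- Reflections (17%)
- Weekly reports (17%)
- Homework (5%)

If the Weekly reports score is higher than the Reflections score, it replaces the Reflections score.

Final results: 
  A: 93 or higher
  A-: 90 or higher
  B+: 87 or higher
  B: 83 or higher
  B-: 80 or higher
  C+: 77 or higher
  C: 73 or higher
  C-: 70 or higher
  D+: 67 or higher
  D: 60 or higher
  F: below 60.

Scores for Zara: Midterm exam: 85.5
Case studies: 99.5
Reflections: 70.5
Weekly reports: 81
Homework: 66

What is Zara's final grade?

Weekly reports (81) > Reflections (70.5), so Reflections counts as 81.
Weighted total:
  Midterm exam 85.5 × 0.32 = 27.36
  Case studies 99.5 × 0.29 = 28.855
  Reflections 81 × 0.17 = 13.77
  Weekly reports 81 × 0.17 = 13.77
  Homework 66 × 0.05 = 3.3
Sum = 87.055
87.055 is ≥ 87 and < 90 → B+

B+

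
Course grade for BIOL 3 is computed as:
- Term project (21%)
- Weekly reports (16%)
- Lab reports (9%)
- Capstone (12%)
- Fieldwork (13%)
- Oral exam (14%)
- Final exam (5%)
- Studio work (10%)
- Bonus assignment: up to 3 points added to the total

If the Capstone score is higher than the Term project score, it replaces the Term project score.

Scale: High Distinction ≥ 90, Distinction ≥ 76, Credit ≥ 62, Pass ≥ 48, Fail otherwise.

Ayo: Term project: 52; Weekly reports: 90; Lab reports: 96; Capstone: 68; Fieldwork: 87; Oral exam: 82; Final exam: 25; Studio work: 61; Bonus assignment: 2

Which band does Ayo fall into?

Distinction

Capstone (68) > Term project (52), so Term project counts as 68.
Weighted total:
  Term project 68 × 0.21 = 14.28
  Weekly reports 90 × 0.16 = 14.4
  Lab reports 96 × 0.09 = 8.64
  Capstone 68 × 0.12 = 8.16
  Fieldwork 87 × 0.13 = 11.31
  Oral exam 82 × 0.14 = 11.48
  Final exam 25 × 0.05 = 1.25
  Studio work 61 × 0.1 = 6.1
Sum = 75.62
Bonus assignment: 75.62 + 2 = 77.62
77.62 is ≥ 76 and < 90 → Distinction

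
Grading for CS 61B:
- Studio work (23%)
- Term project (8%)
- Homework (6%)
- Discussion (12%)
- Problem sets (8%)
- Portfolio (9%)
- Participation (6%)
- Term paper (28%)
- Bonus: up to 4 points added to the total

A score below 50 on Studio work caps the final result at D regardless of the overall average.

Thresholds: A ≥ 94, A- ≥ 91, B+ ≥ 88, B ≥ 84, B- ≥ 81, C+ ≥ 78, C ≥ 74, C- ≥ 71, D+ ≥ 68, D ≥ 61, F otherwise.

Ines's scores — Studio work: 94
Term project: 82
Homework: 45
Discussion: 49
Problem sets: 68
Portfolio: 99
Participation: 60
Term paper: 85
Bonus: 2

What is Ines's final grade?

Studio work score 94 ≥ 50: minimum met.
Weighted total:
  Studio work 94 × 0.23 = 21.62
  Term project 82 × 0.08 = 6.56
  Homework 45 × 0.06 = 2.7
  Discussion 49 × 0.12 = 5.88
  Problem sets 68 × 0.08 = 5.44
  Portfolio 99 × 0.09 = 8.91
  Participation 60 × 0.06 = 3.6
  Term paper 85 × 0.28 = 23.8
Sum = 78.51
Bonus: 78.51 + 2 = 80.51
80.51 is ≥ 78 and < 81 → C+

C+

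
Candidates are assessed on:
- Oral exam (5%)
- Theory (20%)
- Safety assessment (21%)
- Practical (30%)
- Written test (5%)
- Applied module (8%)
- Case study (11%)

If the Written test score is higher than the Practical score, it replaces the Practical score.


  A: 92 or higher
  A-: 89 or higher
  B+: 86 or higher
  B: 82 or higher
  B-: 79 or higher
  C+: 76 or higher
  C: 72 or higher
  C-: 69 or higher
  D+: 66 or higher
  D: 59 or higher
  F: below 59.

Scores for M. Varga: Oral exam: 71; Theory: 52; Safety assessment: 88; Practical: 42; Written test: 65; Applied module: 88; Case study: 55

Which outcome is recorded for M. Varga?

Written test (65) > Practical (42), so Practical counts as 65.
Weighted total:
  Oral exam 71 × 0.05 = 3.55
  Theory 52 × 0.2 = 10.4
  Safety assessment 88 × 0.21 = 18.48
  Practical 65 × 0.3 = 19.5
  Written test 65 × 0.05 = 3.25
  Applied module 88 × 0.08 = 7.04
  Case study 55 × 0.11 = 6.05
Sum = 68.27
68.27 is ≥ 66 and < 69 → D+

D+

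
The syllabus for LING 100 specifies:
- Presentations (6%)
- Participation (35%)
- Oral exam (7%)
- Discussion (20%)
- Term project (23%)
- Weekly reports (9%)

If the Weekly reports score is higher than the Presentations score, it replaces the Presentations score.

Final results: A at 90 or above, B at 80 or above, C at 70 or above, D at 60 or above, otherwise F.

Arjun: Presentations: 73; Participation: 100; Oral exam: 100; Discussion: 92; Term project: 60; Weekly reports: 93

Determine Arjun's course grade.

Weekly reports (93) > Presentations (73), so Presentations counts as 93.
Weighted total:
  Presentations 93 × 0.06 = 5.58
  Participation 100 × 0.35 = 35
  Oral exam 100 × 0.07 = 7
  Discussion 92 × 0.2 = 18.4
  Term project 60 × 0.23 = 13.8
  Weekly reports 93 × 0.09 = 8.37
Sum = 88.15
88.15 is ≥ 80 and < 90 → B

B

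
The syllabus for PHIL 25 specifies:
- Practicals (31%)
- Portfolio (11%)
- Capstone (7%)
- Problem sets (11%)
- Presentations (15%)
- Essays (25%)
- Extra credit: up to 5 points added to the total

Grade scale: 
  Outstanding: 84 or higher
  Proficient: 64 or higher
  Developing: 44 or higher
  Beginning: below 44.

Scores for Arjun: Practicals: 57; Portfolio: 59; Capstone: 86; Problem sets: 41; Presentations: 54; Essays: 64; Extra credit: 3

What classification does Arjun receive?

Weighted total:
  Practicals 57 × 0.31 = 17.67
  Portfolio 59 × 0.11 = 6.49
  Capstone 86 × 0.07 = 6.02
  Problem sets 41 × 0.11 = 4.51
  Presentations 54 × 0.15 = 8.1
  Essays 64 × 0.25 = 16
Sum = 58.79
Extra credit: 58.79 + 3 = 61.79
61.79 is ≥ 44 and < 64 → Developing

Developing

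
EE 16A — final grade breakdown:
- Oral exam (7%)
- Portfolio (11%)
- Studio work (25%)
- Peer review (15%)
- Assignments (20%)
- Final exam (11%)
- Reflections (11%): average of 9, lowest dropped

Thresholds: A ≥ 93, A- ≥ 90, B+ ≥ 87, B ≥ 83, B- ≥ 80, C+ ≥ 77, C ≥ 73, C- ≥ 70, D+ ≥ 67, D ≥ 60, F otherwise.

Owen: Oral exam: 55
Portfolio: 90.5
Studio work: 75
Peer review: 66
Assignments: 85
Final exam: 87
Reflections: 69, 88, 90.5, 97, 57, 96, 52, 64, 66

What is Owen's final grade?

C+

Reflections: drop 52 → average of remaining 8 = 627.5/8 = 78.4375
Weighted total:
  Oral exam 55 × 0.07 = 3.85
  Portfolio 90.5 × 0.11 = 9.955
  Studio work 75 × 0.25 = 18.75
  Peer review 66 × 0.15 = 9.9
  Assignments 85 × 0.2 = 17
  Final exam 87 × 0.11 = 9.57
  Reflections 78.4375 × 0.11 = 8.628125
Sum = 77.653125
77.653125 is ≥ 77 and < 80 → C+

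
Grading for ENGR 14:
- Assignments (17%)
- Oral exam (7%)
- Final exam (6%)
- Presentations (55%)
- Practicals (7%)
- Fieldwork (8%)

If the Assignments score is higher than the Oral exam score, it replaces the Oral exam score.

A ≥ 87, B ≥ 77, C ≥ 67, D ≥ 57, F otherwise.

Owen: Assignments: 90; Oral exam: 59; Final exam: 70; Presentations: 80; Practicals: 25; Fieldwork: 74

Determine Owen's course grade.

Assignments (90) > Oral exam (59), so Oral exam counts as 90.
Weighted total:
  Assignments 90 × 0.17 = 15.3
  Oral exam 90 × 0.07 = 6.3
  Final exam 70 × 0.06 = 4.2
  Presentations 80 × 0.55 = 44
  Practicals 25 × 0.07 = 1.75
  Fieldwork 74 × 0.08 = 5.92
Sum = 77.47
77.47 is ≥ 77 and < 87 → B

B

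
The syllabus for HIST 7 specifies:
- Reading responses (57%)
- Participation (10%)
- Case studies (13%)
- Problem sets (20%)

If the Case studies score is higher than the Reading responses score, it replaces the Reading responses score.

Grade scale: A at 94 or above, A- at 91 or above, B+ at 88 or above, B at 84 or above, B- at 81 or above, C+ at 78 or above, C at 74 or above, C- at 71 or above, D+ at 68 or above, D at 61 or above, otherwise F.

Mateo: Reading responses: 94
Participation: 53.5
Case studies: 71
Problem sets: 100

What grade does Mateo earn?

B+

Case studies (71) ≤ Reading responses (94), so Reading responses stays at 94.
Weighted total:
  Reading responses 94 × 0.57 = 53.58
  Participation 53.5 × 0.1 = 5.35
  Case studies 71 × 0.13 = 9.23
  Problem sets 100 × 0.2 = 20
Sum = 88.16
88.16 is ≥ 88 and < 91 → B+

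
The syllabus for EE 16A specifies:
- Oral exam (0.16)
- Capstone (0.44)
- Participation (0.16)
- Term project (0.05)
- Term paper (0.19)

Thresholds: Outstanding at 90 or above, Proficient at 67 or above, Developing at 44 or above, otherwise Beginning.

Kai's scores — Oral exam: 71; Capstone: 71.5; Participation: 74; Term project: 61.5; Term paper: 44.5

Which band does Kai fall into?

Developing

Weighted total:
  Oral exam 71 × 0.16 = 11.36
  Capstone 71.5 × 0.44 = 31.46
  Participation 74 × 0.16 = 11.84
  Term project 61.5 × 0.05 = 3.075
  Term paper 44.5 × 0.19 = 8.455
Sum = 66.19
66.19 is ≥ 44 and < 67 → Developing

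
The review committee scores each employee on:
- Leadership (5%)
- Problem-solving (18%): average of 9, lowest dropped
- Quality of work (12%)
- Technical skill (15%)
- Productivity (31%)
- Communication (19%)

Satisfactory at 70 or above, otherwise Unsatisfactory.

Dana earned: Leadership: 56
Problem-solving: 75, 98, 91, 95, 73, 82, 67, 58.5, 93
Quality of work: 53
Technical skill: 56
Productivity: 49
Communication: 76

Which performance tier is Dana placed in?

Unsatisfactory

Problem-solving: drop 58.5 → average of remaining 8 = 674/8 = 84.25
Weighted total:
  Leadership 56 × 0.05 = 2.8
  Problem-solving 84.25 × 0.18 = 15.165
  Quality of work 53 × 0.12 = 6.36
  Technical skill 56 × 0.15 = 8.4
  Productivity 49 × 0.31 = 15.19
  Communication 76 × 0.19 = 14.44
Sum = 62.355
62.355 < 70 → Unsatisfactory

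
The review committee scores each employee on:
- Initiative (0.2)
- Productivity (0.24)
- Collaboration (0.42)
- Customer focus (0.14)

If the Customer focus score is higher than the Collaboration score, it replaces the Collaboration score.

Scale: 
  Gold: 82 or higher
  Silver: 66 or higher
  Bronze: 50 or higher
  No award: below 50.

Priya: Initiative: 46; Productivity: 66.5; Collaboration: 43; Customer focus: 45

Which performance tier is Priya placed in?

Bronze

Customer focus (45) > Collaboration (43), so Collaboration counts as 45.
Weighted total:
  Initiative 46 × 0.2 = 9.2
  Productivity 66.5 × 0.24 = 15.96
  Collaboration 45 × 0.42 = 18.9
  Customer focus 45 × 0.14 = 6.3
Sum = 50.36
50.36 is ≥ 50 and < 66 → Bronze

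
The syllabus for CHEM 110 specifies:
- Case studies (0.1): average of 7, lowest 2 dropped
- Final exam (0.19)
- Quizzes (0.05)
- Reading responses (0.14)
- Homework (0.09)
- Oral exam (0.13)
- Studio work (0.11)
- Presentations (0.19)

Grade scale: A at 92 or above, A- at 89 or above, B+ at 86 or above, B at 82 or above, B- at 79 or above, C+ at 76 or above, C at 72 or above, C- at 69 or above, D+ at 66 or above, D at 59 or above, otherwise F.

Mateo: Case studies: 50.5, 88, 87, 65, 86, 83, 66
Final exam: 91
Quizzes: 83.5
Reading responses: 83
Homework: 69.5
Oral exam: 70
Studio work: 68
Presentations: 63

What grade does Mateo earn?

C+

Case studies: drop 50.5, 65 → average of remaining 5 = 410/5 = 82
Weighted total:
  Case studies 82 × 0.1 = 8.2
  Final exam 91 × 0.19 = 17.29
  Quizzes 83.5 × 0.05 = 4.175
  Reading responses 83 × 0.14 = 11.62
  Homework 69.5 × 0.09 = 6.255
  Oral exam 70 × 0.13 = 9.1
  Studio work 68 × 0.11 = 7.48
  Presentations 63 × 0.19 = 11.97
Sum = 76.09
76.09 is ≥ 76 and < 79 → C+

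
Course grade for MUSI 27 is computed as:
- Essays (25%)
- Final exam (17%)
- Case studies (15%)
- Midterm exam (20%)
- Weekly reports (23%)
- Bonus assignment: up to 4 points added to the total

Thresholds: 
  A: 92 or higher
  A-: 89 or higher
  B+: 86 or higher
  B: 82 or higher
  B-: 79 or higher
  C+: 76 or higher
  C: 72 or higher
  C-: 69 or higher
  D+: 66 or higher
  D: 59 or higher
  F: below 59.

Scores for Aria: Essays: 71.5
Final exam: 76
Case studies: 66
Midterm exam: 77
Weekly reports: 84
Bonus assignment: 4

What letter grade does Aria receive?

Weighted total:
  Essays 71.5 × 0.25 = 17.875
  Final exam 76 × 0.17 = 12.92
  Case studies 66 × 0.15 = 9.9
  Midterm exam 77 × 0.2 = 15.4
  Weekly reports 84 × 0.23 = 19.32
Sum = 75.415
Bonus assignment: 75.415 + 4 = 79.415
79.415 is ≥ 79 and < 82 → B-

B-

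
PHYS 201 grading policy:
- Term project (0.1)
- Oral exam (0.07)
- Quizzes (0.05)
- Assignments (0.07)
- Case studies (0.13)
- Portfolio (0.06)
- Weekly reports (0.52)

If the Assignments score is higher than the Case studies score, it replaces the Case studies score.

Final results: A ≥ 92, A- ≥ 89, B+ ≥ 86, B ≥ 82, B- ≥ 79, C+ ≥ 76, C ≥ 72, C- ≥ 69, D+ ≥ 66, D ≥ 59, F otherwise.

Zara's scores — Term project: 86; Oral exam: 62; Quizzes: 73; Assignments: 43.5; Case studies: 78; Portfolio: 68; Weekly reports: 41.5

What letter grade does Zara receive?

Assignments (43.5) ≤ Case studies (78), so Case studies stays at 78.
Weighted total:
  Term project 86 × 0.1 = 8.6
  Oral exam 62 × 0.07 = 4.34
  Quizzes 73 × 0.05 = 3.65
  Assignments 43.5 × 0.07 = 3.045
  Case studies 78 × 0.13 = 10.14
  Portfolio 68 × 0.06 = 4.08
  Weekly reports 41.5 × 0.52 = 21.58
Sum = 55.435
55.435 < 59 → F

F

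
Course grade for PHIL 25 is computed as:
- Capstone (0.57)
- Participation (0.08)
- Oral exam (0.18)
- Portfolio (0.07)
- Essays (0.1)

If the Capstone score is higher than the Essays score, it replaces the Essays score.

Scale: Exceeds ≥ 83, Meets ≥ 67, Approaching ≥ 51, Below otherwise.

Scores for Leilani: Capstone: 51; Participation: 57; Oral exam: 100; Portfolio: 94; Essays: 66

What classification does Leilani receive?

Approaching

Capstone (51) ≤ Essays (66), so Essays stays at 66.
Weighted total:
  Capstone 51 × 0.57 = 29.07
  Participation 57 × 0.08 = 4.56
  Oral exam 100 × 0.18 = 18
  Portfolio 94 × 0.07 = 6.58
  Essays 66 × 0.1 = 6.6
Sum = 64.81
64.81 is ≥ 51 and < 67 → Approaching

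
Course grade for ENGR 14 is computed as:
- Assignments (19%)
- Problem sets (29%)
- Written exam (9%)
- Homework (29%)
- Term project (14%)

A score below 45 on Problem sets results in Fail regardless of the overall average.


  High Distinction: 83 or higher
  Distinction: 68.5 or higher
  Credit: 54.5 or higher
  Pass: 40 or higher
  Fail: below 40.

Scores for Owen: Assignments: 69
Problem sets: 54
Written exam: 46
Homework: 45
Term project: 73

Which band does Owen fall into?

Problem sets score 54 ≥ 45: minimum met.
Weighted total:
  Assignments 69 × 0.19 = 13.11
  Problem sets 54 × 0.29 = 15.66
  Written exam 46 × 0.09 = 4.14
  Homework 45 × 0.29 = 13.05
  Term project 73 × 0.14 = 10.22
Sum = 56.18
56.18 is ≥ 54.5 and < 68.5 → Credit

Credit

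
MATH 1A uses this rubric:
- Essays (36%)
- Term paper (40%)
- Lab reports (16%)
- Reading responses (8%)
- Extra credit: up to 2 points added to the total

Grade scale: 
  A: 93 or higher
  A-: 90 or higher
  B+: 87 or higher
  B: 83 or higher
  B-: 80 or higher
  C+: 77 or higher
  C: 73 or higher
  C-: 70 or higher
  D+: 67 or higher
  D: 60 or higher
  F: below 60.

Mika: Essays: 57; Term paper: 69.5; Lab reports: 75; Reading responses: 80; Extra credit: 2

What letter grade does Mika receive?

Weighted total:
  Essays 57 × 0.36 = 20.52
  Term paper 69.5 × 0.4 = 27.8
  Lab reports 75 × 0.16 = 12
  Reading responses 80 × 0.08 = 6.4
Sum = 66.72
Extra credit: 66.72 + 2 = 68.72
68.72 is ≥ 67 and < 70 → D+

D+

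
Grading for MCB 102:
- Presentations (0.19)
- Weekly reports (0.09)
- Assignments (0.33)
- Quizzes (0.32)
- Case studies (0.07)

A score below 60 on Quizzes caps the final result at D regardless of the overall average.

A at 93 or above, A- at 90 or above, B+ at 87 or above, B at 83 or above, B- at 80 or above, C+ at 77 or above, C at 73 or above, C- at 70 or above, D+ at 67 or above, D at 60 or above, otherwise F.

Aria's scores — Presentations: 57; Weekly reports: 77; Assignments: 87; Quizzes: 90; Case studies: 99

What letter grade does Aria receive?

B-

Quizzes score 90 ≥ 60: minimum met.
Weighted total:
  Presentations 57 × 0.19 = 10.83
  Weekly reports 77 × 0.09 = 6.93
  Assignments 87 × 0.33 = 28.71
  Quizzes 90 × 0.32 = 28.8
  Case studies 99 × 0.07 = 6.93
Sum = 82.2
82.2 is ≥ 80 and < 83 → B-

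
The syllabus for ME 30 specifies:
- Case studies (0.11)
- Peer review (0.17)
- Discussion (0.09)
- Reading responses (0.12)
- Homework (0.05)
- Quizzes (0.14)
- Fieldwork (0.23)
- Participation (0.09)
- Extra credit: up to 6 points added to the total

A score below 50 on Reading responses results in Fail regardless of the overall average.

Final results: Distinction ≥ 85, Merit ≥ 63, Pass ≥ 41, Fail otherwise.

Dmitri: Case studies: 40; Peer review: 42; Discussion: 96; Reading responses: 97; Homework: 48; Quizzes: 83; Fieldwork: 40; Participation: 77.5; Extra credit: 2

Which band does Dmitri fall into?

Merit

Reading responses score 97 ≥ 50: minimum met.
Weighted total:
  Case studies 40 × 0.11 = 4.4
  Peer review 42 × 0.17 = 7.14
  Discussion 96 × 0.09 = 8.64
  Reading responses 97 × 0.12 = 11.64
  Homework 48 × 0.05 = 2.4
  Quizzes 83 × 0.14 = 11.62
  Fieldwork 40 × 0.23 = 9.2
  Participation 77.5 × 0.09 = 6.975
Sum = 62.015
Extra credit: 62.015 + 2 = 64.015
64.015 is ≥ 63 and < 85 → Merit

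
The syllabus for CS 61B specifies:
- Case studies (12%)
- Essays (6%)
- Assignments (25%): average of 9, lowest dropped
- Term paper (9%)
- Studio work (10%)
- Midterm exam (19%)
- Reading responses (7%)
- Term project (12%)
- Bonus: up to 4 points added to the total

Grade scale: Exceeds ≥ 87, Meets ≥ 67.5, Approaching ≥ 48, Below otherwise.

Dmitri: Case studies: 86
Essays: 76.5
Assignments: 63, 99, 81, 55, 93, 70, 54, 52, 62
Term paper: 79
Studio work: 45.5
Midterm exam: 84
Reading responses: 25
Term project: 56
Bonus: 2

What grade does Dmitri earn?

Assignments: drop 52 → average of remaining 8 = 577/8 = 72.125
Weighted total:
  Case studies 86 × 0.12 = 10.32
  Essays 76.5 × 0.06 = 4.59
  Assignments 72.125 × 0.25 = 18.03125
  Term paper 79 × 0.09 = 7.11
  Studio work 45.5 × 0.1 = 4.55
  Midterm exam 84 × 0.19 = 15.96
  Reading responses 25 × 0.07 = 1.75
  Term project 56 × 0.12 = 6.72
Sum = 69.03125
Bonus: 69.03125 + 2 = 71.03125
71.03125 is ≥ 67.5 and < 87 → Meets

Meets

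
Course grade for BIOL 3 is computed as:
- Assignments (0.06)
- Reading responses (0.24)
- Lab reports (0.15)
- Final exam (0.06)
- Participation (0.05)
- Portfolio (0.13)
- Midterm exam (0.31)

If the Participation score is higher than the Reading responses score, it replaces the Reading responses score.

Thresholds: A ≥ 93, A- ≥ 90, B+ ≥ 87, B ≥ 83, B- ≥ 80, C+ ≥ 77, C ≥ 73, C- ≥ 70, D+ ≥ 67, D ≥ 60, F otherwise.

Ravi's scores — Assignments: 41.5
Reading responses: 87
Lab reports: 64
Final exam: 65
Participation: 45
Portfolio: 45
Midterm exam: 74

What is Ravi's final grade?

D+

Participation (45) ≤ Reading responses (87), so Reading responses stays at 87.
Weighted total:
  Assignments 41.5 × 0.06 = 2.49
  Reading responses 87 × 0.24 = 20.88
  Lab reports 64 × 0.15 = 9.6
  Final exam 65 × 0.06 = 3.9
  Participation 45 × 0.05 = 2.25
  Portfolio 45 × 0.13 = 5.85
  Midterm exam 74 × 0.31 = 22.94
Sum = 67.91
67.91 is ≥ 67 and < 70 → D+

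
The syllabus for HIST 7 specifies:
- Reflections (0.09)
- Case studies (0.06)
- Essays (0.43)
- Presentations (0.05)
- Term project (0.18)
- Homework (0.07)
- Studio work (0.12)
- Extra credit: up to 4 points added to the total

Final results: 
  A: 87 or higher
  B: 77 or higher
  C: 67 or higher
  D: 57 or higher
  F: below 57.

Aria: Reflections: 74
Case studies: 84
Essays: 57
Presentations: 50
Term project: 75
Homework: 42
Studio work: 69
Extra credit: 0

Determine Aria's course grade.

Weighted total:
  Reflections 74 × 0.09 = 6.66
  Case studies 84 × 0.06 = 5.04
  Essays 57 × 0.43 = 24.51
  Presentations 50 × 0.05 = 2.5
  Term project 75 × 0.18 = 13.5
  Homework 42 × 0.07 = 2.94
  Studio work 69 × 0.12 = 8.28
Sum = 63.43
Extra credit: 63.43 + 0 = 63.43
63.43 is ≥ 57 and < 67 → D

D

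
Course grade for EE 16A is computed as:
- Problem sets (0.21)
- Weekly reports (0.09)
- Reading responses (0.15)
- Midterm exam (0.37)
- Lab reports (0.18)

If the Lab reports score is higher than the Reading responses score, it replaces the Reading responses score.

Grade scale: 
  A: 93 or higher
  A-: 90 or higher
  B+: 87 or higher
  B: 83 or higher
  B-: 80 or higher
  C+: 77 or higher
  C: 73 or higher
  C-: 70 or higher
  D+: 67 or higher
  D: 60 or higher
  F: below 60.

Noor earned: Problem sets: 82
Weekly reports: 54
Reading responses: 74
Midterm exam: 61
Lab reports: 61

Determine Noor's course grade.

D

Lab reports (61) ≤ Reading responses (74), so Reading responses stays at 74.
Weighted total:
  Problem sets 82 × 0.21 = 17.22
  Weekly reports 54 × 0.09 = 4.86
  Reading responses 74 × 0.15 = 11.1
  Midterm exam 61 × 0.37 = 22.57
  Lab reports 61 × 0.18 = 10.98
Sum = 66.73
66.73 is ≥ 60 and < 67 → D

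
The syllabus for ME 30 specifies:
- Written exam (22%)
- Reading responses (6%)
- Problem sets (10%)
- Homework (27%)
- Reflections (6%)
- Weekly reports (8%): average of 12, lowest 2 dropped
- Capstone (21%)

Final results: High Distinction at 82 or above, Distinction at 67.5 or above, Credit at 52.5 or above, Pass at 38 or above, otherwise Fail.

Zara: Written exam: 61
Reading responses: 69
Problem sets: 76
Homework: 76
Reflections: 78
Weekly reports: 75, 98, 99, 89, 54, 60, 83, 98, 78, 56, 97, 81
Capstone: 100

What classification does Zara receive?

Distinction

Weekly reports: drop 54, 56 → average of remaining 10 = 858/10 = 85.8
Weighted total:
  Written exam 61 × 0.22 = 13.42
  Reading responses 69 × 0.06 = 4.14
  Problem sets 76 × 0.1 = 7.6
  Homework 76 × 0.27 = 20.52
  Reflections 78 × 0.06 = 4.68
  Weekly reports 85.8 × 0.08 = 6.864
  Capstone 100 × 0.21 = 21
Sum = 78.224
78.224 is ≥ 67.5 and < 82 → Distinction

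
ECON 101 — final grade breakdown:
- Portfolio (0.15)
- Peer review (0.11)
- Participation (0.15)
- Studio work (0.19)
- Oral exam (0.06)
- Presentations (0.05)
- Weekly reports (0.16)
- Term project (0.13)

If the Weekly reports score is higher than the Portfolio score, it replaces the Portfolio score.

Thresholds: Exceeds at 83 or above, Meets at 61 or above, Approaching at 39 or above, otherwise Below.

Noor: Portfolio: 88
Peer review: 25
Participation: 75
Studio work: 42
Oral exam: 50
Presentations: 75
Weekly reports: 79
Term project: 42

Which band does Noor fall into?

Approaching

Weekly reports (79) ≤ Portfolio (88), so Portfolio stays at 88.
Weighted total:
  Portfolio 88 × 0.15 = 13.2
  Peer review 25 × 0.11 = 2.75
  Participation 75 × 0.15 = 11.25
  Studio work 42 × 0.19 = 7.98
  Oral exam 50 × 0.06 = 3
  Presentations 75 × 0.05 = 3.75
  Weekly reports 79 × 0.16 = 12.64
  Term project 42 × 0.13 = 5.46
Sum = 60.03
60.03 is ≥ 39 and < 61 → Approaching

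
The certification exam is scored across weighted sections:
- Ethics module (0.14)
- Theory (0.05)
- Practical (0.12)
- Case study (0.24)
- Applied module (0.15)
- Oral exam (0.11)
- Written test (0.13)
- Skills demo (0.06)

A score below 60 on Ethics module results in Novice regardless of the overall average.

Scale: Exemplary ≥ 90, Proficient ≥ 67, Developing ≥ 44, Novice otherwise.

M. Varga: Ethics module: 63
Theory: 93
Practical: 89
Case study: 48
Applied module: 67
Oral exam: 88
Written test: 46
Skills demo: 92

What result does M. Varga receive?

Developing

Ethics module score 63 ≥ 60: minimum met.
Weighted total:
  Ethics module 63 × 0.14 = 8.82
  Theory 93 × 0.05 = 4.65
  Practical 89 × 0.12 = 10.68
  Case study 48 × 0.24 = 11.52
  Applied module 67 × 0.15 = 10.05
  Oral exam 88 × 0.11 = 9.68
  Written test 46 × 0.13 = 5.98
  Skills demo 92 × 0.06 = 5.52
Sum = 66.9
66.9 is ≥ 44 and < 67 → Developing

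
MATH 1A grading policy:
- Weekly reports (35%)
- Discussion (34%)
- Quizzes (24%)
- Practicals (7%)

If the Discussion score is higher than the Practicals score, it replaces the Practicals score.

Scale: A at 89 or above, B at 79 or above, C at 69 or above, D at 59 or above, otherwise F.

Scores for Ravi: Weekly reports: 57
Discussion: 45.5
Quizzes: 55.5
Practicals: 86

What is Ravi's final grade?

Discussion (45.5) ≤ Practicals (86), so Practicals stays at 86.
Weighted total:
  Weekly reports 57 × 0.35 = 19.95
  Discussion 45.5 × 0.34 = 15.47
  Quizzes 55.5 × 0.24 = 13.32
  Practicals 86 × 0.07 = 6.02
Sum = 54.76
54.76 < 59 → F

F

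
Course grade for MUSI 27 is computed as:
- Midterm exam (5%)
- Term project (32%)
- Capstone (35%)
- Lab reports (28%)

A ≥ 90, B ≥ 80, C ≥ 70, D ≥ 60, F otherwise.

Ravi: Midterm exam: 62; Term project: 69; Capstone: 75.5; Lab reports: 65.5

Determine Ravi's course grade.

D

Weighted total:
  Midterm exam 62 × 0.05 = 3.1
  Term project 69 × 0.32 = 22.08
  Capstone 75.5 × 0.35 = 26.425
  Lab reports 65.5 × 0.28 = 18.34
Sum = 69.945
69.945 is ≥ 60 and < 70 → D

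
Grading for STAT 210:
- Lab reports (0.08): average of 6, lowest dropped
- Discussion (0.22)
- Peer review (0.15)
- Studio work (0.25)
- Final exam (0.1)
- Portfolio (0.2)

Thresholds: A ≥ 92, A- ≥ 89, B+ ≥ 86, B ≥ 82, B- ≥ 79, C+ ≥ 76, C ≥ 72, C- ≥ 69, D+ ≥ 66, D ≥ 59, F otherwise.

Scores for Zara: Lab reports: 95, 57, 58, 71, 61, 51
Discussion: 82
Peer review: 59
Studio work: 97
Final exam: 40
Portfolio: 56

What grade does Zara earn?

Lab reports: drop 51 → average of remaining 5 = 342/5 = 68.4
Weighted total:
  Lab reports 68.4 × 0.08 = 5.472
  Discussion 82 × 0.22 = 18.04
  Peer review 59 × 0.15 = 8.85
  Studio work 97 × 0.25 = 24.25
  Final exam 40 × 0.1 = 4
  Portfolio 56 × 0.2 = 11.2
Sum = 71.812
71.812 is ≥ 69 and < 72 → C-

C-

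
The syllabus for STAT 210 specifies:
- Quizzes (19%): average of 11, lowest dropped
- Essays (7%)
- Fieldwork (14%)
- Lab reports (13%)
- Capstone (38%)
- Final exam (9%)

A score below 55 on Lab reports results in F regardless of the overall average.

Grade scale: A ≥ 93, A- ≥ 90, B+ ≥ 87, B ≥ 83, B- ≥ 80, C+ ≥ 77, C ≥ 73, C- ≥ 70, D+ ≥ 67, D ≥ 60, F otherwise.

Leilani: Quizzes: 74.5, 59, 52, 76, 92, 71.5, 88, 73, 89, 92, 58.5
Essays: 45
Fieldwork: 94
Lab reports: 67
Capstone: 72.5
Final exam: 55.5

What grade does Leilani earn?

Quizzes: drop 52 → average of remaining 10 = 773.5/10 = 77.35
Lab reports score 67 ≥ 55: minimum met.
Weighted total:
  Quizzes 77.35 × 0.19 = 14.6965
  Essays 45 × 0.07 = 3.15
  Fieldwork 94 × 0.14 = 13.16
  Lab reports 67 × 0.13 = 8.71
  Capstone 72.5 × 0.38 = 27.55
  Final exam 55.5 × 0.09 = 4.995
Sum = 72.2615
72.2615 is ≥ 70 and < 73 → C-

C-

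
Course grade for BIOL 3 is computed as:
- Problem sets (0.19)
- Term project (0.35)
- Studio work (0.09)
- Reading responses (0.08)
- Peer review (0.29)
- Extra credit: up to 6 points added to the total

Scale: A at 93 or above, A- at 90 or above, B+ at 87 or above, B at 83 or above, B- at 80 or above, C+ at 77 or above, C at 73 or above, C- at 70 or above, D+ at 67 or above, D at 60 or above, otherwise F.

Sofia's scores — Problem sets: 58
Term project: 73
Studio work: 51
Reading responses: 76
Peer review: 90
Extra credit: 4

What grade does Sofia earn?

C+

Weighted total:
  Problem sets 58 × 0.19 = 11.02
  Term project 73 × 0.35 = 25.55
  Studio work 51 × 0.09 = 4.59
  Reading responses 76 × 0.08 = 6.08
  Peer review 90 × 0.29 = 26.1
Sum = 73.34
Extra credit: 73.34 + 4 = 77.34
77.34 is ≥ 77 and < 80 → C+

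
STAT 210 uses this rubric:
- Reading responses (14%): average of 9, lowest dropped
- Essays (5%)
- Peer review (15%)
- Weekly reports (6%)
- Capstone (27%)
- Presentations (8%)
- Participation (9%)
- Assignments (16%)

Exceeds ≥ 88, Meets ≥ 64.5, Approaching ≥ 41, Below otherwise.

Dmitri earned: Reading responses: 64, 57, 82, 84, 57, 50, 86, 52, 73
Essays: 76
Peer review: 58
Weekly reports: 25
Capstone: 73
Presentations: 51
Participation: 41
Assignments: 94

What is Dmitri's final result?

Reading responses: drop 50 → average of remaining 8 = 555/8 = 69.375
Weighted total:
  Reading responses 69.375 × 0.14 = 9.7125
  Essays 76 × 0.05 = 3.8
  Peer review 58 × 0.15 = 8.7
  Weekly reports 25 × 0.06 = 1.5
  Capstone 73 × 0.27 = 19.71
  Presentations 51 × 0.08 = 4.08
  Participation 41 × 0.09 = 3.69
  Assignments 94 × 0.16 = 15.04
Sum = 66.2325
66.2325 is ≥ 64.5 and < 88 → Meets

Meets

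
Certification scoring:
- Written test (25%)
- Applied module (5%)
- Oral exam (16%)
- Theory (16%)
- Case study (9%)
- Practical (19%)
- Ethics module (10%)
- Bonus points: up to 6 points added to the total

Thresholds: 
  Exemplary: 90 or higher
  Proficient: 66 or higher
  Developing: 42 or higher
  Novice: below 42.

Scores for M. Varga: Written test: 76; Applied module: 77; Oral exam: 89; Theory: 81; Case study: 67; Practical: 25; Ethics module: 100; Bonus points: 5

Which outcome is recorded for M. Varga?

Weighted total:
  Written test 76 × 0.25 = 19
  Applied module 77 × 0.05 = 3.85
  Oral exam 89 × 0.16 = 14.24
  Theory 81 × 0.16 = 12.96
  Case study 67 × 0.09 = 6.03
  Practical 25 × 0.19 = 4.75
  Ethics module 100 × 0.1 = 10
Sum = 70.83
Bonus points: 70.83 + 5 = 75.83
75.83 is ≥ 66 and < 90 → Proficient

Proficient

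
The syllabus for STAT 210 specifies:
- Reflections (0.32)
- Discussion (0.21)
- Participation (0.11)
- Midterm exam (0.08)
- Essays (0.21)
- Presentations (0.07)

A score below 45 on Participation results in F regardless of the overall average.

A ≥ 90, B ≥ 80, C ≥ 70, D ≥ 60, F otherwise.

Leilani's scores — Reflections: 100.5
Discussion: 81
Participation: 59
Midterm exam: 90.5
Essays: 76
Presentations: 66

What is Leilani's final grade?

Participation score 59 ≥ 45: minimum met.
Weighted total:
  Reflections 100.5 × 0.32 = 32.16
  Discussion 81 × 0.21 = 17.01
  Participation 59 × 0.11 = 6.49
  Midterm exam 90.5 × 0.08 = 7.24
  Essays 76 × 0.21 = 15.96
  Presentations 66 × 0.07 = 4.62
Sum = 83.48
83.48 is ≥ 80 and < 90 → B

B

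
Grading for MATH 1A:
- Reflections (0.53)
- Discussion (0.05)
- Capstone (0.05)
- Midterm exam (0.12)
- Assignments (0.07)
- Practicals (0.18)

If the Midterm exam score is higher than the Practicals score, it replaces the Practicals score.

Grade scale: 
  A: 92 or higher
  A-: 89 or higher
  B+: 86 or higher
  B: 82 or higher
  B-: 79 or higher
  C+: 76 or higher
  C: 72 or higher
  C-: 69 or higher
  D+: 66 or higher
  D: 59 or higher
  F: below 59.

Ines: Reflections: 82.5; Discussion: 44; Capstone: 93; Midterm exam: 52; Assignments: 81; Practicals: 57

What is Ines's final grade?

C

Midterm exam (52) ≤ Practicals (57), so Practicals stays at 57.
Weighted total:
  Reflections 82.5 × 0.53 = 43.725
  Discussion 44 × 0.05 = 2.2
  Capstone 93 × 0.05 = 4.65
  Midterm exam 52 × 0.12 = 6.24
  Assignments 81 × 0.07 = 5.67
  Practicals 57 × 0.18 = 10.26
Sum = 72.745
72.745 is ≥ 72 and < 76 → C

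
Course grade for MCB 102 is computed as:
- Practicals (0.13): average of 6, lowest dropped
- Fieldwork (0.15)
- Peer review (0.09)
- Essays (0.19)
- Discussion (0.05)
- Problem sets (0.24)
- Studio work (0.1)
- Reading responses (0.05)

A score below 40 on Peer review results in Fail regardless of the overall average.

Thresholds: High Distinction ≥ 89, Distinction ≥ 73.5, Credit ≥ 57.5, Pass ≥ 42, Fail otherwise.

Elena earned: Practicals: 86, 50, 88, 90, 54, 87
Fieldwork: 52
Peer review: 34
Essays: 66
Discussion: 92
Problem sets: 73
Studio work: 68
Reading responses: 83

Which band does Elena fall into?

Practicals: drop 50 → average of remaining 5 = 405/5 = 81
Peer review score 34 < 40: minimum not met.
Weighted total:
  Practicals 81 × 0.13 = 10.53
  Fieldwork 52 × 0.15 = 7.8
  Peer review 34 × 0.09 = 3.06
  Essays 66 × 0.19 = 12.54
  Discussion 92 × 0.05 = 4.6
  Problem sets 73 × 0.24 = 17.52
  Studio work 68 × 0.1 = 6.8
  Reading responses 83 × 0.05 = 4.15
Sum = 67
Because the Peer review minimum was not met, the result is Fail.

Fail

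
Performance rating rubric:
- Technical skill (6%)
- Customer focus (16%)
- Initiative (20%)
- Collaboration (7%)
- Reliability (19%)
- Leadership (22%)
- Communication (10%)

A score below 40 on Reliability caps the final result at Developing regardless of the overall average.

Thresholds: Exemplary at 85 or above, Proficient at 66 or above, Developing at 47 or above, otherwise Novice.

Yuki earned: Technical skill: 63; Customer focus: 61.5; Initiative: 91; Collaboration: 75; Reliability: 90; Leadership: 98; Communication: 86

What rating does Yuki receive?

Reliability score 90 ≥ 40: minimum met.
Weighted total:
  Technical skill 63 × 0.06 = 3.78
  Customer focus 61.5 × 0.16 = 9.84
  Initiative 91 × 0.2 = 18.2
  Collaboration 75 × 0.07 = 5.25
  Reliability 90 × 0.19 = 17.1
  Leadership 98 × 0.22 = 21.56
  Communication 86 × 0.1 = 8.6
Sum = 84.33
84.33 is ≥ 66 and < 85 → Proficient

Proficient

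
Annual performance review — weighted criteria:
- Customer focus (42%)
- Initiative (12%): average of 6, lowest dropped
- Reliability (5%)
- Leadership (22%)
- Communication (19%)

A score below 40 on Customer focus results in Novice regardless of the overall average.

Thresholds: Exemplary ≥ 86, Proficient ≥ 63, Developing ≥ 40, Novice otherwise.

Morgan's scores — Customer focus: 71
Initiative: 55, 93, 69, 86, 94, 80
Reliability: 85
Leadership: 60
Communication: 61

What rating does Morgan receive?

Initiative: drop 55 → average of remaining 5 = 422/5 = 84.4
Customer focus score 71 ≥ 40: minimum met.
Weighted total:
  Customer focus 71 × 0.42 = 29.82
  Initiative 84.4 × 0.12 = 10.128
  Reliability 85 × 0.05 = 4.25
  Leadership 60 × 0.22 = 13.2
  Communication 61 × 0.19 = 11.59
Sum = 68.988
68.988 is ≥ 63 and < 86 → Proficient

Proficient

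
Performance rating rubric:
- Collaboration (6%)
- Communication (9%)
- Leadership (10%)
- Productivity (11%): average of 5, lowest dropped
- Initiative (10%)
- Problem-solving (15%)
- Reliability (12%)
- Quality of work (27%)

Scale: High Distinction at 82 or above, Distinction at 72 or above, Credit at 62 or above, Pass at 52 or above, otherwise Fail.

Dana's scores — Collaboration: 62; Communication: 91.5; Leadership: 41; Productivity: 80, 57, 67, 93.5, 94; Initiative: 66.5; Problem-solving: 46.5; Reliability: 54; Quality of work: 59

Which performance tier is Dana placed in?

Productivity: drop 57 → average of remaining 4 = 334.5/4 = 83.625
Weighted total:
  Collaboration 62 × 0.06 = 3.72
  Communication 91.5 × 0.09 = 8.235
  Leadership 41 × 0.1 = 4.1
  Productivity 83.625 × 0.11 = 9.19875
  Initiative 66.5 × 0.1 = 6.65
  Problem-solving 46.5 × 0.15 = 6.975
  Reliability 54 × 0.12 = 6.48
  Quality of work 59 × 0.27 = 15.93
Sum = 61.28875
61.28875 is ≥ 52 and < 62 → Pass

Pass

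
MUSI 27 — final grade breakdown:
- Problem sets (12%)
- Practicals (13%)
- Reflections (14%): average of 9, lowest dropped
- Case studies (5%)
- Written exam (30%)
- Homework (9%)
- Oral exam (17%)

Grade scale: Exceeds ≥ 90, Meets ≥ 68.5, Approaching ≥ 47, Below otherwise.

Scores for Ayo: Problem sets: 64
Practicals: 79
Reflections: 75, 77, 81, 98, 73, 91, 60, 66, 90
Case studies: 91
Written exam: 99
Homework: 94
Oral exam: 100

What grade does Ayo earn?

Meets

Reflections: drop 60 → average of remaining 8 = 651/8 = 81.375
Weighted total:
  Problem sets 64 × 0.12 = 7.68
  Practicals 79 × 0.13 = 10.27
  Reflections 81.375 × 0.14 = 11.3925
  Case studies 91 × 0.05 = 4.55
  Written exam 99 × 0.3 = 29.7
  Homework 94 × 0.09 = 8.46
  Oral exam 100 × 0.17 = 17
Sum = 89.0525
89.0525 is ≥ 68.5 and < 90 → Meets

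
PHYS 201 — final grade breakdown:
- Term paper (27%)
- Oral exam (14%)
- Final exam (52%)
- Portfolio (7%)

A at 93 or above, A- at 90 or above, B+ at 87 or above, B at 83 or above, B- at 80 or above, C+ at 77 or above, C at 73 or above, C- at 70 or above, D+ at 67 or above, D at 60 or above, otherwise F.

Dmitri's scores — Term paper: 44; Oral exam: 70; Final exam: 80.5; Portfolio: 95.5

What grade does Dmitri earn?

Weighted total:
  Term paper 44 × 0.27 = 11.88
  Oral exam 70 × 0.14 = 9.8
  Final exam 80.5 × 0.52 = 41.86
  Portfolio 95.5 × 0.07 = 6.685
Sum = 70.225
70.225 is ≥ 70 and < 73 → C-

C-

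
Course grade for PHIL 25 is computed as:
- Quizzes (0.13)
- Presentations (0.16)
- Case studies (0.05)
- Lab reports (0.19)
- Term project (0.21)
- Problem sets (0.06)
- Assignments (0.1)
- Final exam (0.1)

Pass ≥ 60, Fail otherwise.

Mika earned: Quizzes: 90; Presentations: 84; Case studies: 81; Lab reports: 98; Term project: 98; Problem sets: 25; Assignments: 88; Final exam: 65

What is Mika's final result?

Weighted total:
  Quizzes 90 × 0.13 = 11.7
  Presentations 84 × 0.16 = 13.44
  Case studies 81 × 0.05 = 4.05
  Lab reports 98 × 0.19 = 18.62
  Term project 98 × 0.21 = 20.58
  Problem sets 25 × 0.06 = 1.5
  Assignments 88 × 0.1 = 8.8
  Final exam 65 × 0.1 = 6.5
Sum = 85.19
85.19 ≥ 60 → Pass

Pass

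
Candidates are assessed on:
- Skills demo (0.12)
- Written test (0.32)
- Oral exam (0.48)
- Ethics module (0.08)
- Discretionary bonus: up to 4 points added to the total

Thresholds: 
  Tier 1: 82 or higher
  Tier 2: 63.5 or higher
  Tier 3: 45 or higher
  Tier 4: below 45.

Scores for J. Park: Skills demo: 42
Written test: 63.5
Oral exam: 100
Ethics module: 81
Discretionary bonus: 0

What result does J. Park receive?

Tier 2

Weighted total:
  Skills demo 42 × 0.12 = 5.04
  Written test 63.5 × 0.32 = 20.32
  Oral exam 100 × 0.48 = 48
  Ethics module 81 × 0.08 = 6.48
Sum = 79.84
Discretionary bonus: 79.84 + 0 = 79.84
79.84 is ≥ 63.5 and < 82 → Tier 2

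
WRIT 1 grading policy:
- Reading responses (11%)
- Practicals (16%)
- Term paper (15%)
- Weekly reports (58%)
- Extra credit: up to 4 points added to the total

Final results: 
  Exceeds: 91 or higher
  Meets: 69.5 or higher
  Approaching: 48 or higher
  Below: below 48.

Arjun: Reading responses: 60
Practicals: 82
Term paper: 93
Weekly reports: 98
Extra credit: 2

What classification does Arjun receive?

Weighted total:
  Reading responses 60 × 0.11 = 6.6
  Practicals 82 × 0.16 = 13.12
  Term paper 93 × 0.15 = 13.95
  Weekly reports 98 × 0.58 = 56.84
Sum = 90.51
Extra credit: 90.51 + 2 = 92.51
92.51 ≥ 91 → Exceeds

Exceeds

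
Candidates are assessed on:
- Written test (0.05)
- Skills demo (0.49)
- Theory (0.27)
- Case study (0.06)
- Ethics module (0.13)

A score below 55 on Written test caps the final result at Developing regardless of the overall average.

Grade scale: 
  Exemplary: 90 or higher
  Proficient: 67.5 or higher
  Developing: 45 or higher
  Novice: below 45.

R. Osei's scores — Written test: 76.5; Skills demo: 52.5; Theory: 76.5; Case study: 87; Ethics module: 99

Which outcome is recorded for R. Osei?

Written test score 76.5 ≥ 55: minimum met.
Weighted total:
  Written test 76.5 × 0.05 = 3.825
  Skills demo 52.5 × 0.49 = 25.725
  Theory 76.5 × 0.27 = 20.655
  Case study 87 × 0.06 = 5.22
  Ethics module 99 × 0.13 = 12.87
Sum = 68.295
68.295 is ≥ 67.5 and < 90 → Proficient

Proficient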